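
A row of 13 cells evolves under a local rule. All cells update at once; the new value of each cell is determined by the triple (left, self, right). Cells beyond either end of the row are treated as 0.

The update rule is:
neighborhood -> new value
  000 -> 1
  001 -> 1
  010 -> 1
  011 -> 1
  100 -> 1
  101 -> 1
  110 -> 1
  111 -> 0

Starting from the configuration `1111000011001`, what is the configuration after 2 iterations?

1111000000001

1001111111111
1111000000001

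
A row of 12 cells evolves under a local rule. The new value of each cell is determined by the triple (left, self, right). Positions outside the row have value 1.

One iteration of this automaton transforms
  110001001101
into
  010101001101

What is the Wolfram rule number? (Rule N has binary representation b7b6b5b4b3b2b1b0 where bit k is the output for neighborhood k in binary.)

position 0: 111 → 0  (bit 7 = 0)
position 1: 110 → 1  (bit 6 = 1)
position 10: 101 → 0  (bit 5 = 0)
position 2: 100 → 0  (bit 4 = 0)
position 8: 011 → 1  (bit 3 = 1)
position 5: 010 → 1  (bit 2 = 1)
position 4: 001 → 0  (bit 1 = 0)
position 3: 000 → 1  (bit 0 = 1)
bits b7..b0 = 01001101 = 77

77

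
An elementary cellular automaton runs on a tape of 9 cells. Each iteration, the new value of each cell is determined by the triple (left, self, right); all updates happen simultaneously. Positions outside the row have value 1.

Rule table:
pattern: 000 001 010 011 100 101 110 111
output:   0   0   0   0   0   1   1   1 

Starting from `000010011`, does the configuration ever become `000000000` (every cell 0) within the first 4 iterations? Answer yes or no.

yes

000000001
000000000
all cells are 0 at iteration 2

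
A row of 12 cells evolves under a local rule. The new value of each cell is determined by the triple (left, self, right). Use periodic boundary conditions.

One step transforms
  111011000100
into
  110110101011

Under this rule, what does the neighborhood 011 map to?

At position 0 the neighborhood is 011; the next row has 1 there.

1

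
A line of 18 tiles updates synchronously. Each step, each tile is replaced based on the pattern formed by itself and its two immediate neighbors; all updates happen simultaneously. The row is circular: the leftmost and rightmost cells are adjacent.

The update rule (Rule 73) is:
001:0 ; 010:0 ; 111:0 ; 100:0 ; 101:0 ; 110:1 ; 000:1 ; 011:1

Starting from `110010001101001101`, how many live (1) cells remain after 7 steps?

11

010000101100001101
000110001101101100
110110101101101101
010110001101101101
000110101101101100
110110001101101101
010110101101101101
count of 1: 11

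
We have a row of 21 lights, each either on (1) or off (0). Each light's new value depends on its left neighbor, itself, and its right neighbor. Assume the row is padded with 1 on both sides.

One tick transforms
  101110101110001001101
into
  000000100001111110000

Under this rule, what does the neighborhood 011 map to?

0

At position 2 the neighborhood is 011; the next row has 0 there.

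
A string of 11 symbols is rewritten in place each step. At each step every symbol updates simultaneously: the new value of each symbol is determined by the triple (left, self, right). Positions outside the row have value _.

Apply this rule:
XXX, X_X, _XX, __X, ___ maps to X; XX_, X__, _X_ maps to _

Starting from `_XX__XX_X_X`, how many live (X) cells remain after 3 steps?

step 1: XX__XX_X_X_
step 2: X__XX_X_X__
step 3: __XX_X_X__X
count of X: 5

5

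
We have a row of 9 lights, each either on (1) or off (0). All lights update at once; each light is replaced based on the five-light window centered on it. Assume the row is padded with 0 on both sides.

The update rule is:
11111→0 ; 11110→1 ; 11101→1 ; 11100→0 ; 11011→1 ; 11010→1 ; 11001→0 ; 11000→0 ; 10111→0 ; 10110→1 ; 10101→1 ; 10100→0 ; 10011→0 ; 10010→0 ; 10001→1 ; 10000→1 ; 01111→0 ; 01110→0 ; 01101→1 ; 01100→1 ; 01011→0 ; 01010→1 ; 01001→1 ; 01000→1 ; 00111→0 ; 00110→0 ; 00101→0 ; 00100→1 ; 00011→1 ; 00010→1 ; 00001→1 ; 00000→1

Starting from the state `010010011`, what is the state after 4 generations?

111011001
001111001
110010001
010011111

010011111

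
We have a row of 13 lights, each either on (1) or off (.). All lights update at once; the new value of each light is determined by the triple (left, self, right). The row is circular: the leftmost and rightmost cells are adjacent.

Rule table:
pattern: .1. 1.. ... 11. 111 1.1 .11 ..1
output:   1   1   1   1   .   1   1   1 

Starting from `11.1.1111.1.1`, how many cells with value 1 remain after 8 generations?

7

generation 1: .11111..11111
generation 2: 11...1111...1
generation 3: .11111..11111  (repeats generation 1; period 2)
generation 8: 11...1111...1
count of 1: 7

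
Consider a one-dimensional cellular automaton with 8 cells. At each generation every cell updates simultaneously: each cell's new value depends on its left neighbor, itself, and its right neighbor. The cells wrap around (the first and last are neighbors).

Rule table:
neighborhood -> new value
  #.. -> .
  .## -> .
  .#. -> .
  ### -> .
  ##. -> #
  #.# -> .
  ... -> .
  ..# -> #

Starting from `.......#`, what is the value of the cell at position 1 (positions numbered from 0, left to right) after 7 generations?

......#.
.....#..
....#...
...#....
..#.....
.#......
#.......
position 1 holds .

.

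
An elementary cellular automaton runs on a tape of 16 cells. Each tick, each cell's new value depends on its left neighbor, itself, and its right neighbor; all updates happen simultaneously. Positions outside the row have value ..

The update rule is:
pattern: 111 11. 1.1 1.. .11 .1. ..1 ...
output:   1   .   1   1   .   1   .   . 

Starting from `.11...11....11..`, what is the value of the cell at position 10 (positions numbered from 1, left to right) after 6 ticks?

...1....1.....1.
...11...11....11
.....1....1.....
.....11...11....
.......1....1...
.......11...11..
position 10 holds .

.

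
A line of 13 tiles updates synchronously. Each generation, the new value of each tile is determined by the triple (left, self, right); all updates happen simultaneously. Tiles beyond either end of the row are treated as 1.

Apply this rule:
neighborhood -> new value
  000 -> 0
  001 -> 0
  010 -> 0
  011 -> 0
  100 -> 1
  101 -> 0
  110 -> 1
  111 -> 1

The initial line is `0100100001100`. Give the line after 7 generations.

0010010000110
1001001000010
1100100100000
1110010010000
1111001001000
1111100100100
1111110010010

1111110010010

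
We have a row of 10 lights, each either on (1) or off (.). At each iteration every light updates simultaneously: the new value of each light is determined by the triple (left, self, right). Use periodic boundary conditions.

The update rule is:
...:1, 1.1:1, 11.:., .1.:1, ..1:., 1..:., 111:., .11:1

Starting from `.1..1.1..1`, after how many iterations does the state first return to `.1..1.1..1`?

30

11..111..1
....1....1
.11.1.11.1
11.1111.11
..11...11.
1.1..1.1..
111..111..
1....1....
1.11.1.11.
111.1111.1
...11...11
.1.1..1.1.
.111..111.
.1....1...
.1.11.1.11
1111.1111.
1...11...1
..1.1..1.1
..111..111
..1....1..
1.1.11.1.1
.1111.1111
11...11...
1..1.1..1.
1..111..11
...1....1.
11.1.11.1.
1.1111.111
.11...11..
.1..1.1..1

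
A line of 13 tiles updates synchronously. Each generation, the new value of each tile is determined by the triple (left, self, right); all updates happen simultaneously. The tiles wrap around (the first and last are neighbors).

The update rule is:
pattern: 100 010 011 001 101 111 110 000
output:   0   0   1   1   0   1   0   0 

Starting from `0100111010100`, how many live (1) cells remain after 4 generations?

4

generation 1: 1001110000000
generation 2: 0011100000001
generation 3: 0111000000010
generation 4: 1110000000100
count of 1: 4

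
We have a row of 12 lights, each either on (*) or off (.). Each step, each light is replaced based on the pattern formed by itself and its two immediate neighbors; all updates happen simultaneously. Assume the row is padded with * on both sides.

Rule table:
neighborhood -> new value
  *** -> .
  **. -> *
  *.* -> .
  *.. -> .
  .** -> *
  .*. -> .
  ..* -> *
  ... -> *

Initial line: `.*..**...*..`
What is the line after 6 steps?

...***.**..*
.***.*.**.**
.*.*...**.*.
.....****...
.*****..*.**
.*...*.*..*.

.*...*.*..*.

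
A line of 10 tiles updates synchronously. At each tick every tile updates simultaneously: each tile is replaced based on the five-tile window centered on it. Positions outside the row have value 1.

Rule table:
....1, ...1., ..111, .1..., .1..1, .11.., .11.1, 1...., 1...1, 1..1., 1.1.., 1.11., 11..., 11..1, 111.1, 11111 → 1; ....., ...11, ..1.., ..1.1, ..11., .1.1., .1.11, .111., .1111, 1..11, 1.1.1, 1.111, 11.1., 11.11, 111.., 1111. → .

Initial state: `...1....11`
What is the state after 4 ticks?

111.111.1.
1.1...1...
1.1111.11.
1....1.11.

1....1.11.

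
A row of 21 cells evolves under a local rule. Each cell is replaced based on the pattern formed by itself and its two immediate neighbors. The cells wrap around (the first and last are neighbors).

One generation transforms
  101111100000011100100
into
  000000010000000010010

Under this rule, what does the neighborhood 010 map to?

At position 0 the neighborhood is 010; the next row has 0 there.

0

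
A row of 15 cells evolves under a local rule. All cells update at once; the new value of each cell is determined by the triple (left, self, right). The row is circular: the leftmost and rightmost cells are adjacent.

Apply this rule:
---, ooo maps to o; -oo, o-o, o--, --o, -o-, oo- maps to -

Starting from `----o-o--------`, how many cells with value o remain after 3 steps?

7

step 1: ooo-----ooooooo
step 2: oo--ooo--oooooo
step 3: o----o----ooooo
count of o: 7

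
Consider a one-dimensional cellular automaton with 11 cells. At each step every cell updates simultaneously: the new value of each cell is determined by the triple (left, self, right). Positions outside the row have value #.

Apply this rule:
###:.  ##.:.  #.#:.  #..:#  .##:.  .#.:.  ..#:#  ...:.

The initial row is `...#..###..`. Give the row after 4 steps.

.#..#.#.#..

#.#.##...##
......#.#..
#....#...##
.#..#.#.#..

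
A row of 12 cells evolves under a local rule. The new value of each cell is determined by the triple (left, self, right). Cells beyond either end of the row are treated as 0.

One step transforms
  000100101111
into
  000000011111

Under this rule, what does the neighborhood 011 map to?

At position 8 the neighborhood is 011; the next row has 1 there.

1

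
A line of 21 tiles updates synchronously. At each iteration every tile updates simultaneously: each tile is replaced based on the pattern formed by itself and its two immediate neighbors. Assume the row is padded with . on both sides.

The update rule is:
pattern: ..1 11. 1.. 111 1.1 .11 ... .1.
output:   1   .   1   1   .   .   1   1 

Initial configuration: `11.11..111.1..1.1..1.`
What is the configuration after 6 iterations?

1..11111...1.11.11..1

.....11.1..1111.11111
11111...111.11...111.
.111.111.1....111.1.1
1.1...1..11111.1..1.1
1.1111111.111..1111.1
1..11111...1.11.11..1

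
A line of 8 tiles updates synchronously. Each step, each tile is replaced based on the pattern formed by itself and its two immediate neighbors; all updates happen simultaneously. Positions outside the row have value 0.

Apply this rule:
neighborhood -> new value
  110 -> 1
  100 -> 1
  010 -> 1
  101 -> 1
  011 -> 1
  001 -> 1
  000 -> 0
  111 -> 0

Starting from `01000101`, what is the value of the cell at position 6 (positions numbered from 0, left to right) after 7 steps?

11101111
10111001
11101111  (repeats step 1; period 2)
step 7: 11101111
position 6 holds 1

1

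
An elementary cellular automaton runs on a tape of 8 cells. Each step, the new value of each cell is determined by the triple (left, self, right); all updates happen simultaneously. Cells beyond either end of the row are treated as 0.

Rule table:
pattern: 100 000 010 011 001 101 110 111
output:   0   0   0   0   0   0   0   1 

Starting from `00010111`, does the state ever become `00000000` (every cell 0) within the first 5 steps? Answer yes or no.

00000010
00000000
all cells are 0 at step 2

yes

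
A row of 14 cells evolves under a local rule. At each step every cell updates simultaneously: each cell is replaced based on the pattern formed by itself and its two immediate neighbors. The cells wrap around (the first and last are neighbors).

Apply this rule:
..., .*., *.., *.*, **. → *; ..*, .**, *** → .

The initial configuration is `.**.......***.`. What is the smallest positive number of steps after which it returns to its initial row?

step 1: ..*******...**
step 2: *.......***..*
step 3: *******...**..
step 4: ......***..**.
step 5: *****...**..**
step 6: ....***..**...
step 7: ***...**..****
step 8: ..***..**.....
step 9: *...**..******
step 10: ***..**.......
step 11: ..**..*******.
step 12: *..**.......**
step 13: **..*******...
step 14: .**.......***.

14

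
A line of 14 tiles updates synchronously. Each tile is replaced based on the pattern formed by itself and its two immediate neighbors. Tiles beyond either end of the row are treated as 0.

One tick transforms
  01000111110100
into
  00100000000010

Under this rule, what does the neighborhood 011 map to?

0

At position 5 the neighborhood is 011; the next row has 0 there.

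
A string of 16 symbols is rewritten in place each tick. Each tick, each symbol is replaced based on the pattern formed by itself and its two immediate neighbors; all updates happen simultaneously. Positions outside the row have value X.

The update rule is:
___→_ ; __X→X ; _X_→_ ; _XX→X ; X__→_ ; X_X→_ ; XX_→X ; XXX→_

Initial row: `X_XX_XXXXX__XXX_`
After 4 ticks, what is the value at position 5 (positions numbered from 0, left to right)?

X_XX_X___X_XX_X_
X_XX____X__XX___
X_XX___X__XXX__X
X_XX__X__XX_X_XX
position 5 holds _

_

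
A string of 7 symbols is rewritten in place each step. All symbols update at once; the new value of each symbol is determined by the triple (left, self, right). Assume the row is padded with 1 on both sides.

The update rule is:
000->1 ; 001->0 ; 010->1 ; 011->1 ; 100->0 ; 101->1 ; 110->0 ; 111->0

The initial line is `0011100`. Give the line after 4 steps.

0010011

0010000
0010110
0011101
0010011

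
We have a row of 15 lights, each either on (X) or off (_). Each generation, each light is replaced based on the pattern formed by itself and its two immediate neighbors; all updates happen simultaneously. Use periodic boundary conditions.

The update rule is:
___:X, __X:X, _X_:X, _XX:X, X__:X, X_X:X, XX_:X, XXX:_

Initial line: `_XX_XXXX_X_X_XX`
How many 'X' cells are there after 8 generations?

4

XXXXX__XXXXXXXX
____XXXX_______
XXXXX__XXXXXXXX  (repeats generation 1; period 2)
generation 8: ____XXXX_______
count of X: 4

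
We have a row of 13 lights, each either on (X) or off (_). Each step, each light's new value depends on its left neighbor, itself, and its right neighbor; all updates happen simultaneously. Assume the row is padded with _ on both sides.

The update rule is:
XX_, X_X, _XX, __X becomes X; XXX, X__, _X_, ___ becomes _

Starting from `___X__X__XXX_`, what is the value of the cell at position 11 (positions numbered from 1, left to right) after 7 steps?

_

step 1: __X__X__XX_X_
step 2: _X__X__XXXX__
step 3: X__X__XX__X__
step 4: __X__XXX_X___
step 5: _X__XX_XX____
step 6: X__XXXXXX____
step 7: __XX____X____
position 11 holds _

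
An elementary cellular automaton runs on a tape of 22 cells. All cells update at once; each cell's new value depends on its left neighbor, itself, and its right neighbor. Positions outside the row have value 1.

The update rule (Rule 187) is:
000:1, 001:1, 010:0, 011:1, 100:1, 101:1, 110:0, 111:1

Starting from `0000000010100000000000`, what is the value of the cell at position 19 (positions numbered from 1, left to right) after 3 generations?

1

generation 1: 1111111101011111111111
generation 2: 1111111010111111111111
generation 3: 1111110101111111111111
position 19 holds 1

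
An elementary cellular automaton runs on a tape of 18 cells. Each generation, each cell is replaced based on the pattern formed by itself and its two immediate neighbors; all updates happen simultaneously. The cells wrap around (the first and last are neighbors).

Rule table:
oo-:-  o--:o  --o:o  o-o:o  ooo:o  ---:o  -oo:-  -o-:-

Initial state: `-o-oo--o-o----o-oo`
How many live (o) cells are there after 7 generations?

o-o--oo-o-oooo-o--
-o-oo--o-o-oo-o-oo
o-o--oo-o-o--o-o--
-o-oo--o-o-oo-o-oo  (repeats generation 2; period 2)
generation 7: o-o--oo-o-o--o-o--
count of o: 8

8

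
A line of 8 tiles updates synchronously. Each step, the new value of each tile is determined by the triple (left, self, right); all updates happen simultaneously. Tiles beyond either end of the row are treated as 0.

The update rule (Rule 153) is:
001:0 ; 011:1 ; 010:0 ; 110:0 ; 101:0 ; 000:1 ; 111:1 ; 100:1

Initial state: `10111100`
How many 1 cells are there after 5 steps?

00111011
10110010
00101001
10000100
01110011
count of 1: 5

5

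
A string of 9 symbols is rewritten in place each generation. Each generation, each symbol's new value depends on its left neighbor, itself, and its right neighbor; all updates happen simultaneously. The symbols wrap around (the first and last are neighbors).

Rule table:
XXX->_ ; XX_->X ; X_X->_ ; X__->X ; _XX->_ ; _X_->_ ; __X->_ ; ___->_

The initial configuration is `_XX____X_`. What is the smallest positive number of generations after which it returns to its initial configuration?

__XX____X
X__XX____
_X__XX___
__X__XX__
___X__XX_
____X__XX
X____X__X
XX____X__
_XX____X_

9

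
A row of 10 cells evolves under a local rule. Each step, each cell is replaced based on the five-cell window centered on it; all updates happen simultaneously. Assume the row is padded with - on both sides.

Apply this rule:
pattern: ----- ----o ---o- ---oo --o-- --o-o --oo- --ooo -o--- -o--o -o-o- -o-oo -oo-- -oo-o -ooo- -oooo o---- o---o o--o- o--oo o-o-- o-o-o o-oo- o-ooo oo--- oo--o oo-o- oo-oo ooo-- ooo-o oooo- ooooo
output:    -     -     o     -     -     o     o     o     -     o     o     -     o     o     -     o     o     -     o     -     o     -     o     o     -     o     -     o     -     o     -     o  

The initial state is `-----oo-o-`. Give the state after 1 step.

-----oo-o-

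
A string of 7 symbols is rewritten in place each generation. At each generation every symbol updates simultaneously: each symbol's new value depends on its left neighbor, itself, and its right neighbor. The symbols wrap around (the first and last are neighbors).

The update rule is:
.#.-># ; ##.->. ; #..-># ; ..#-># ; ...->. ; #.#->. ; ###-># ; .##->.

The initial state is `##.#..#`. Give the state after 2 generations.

###.#..

#..###.
###.#..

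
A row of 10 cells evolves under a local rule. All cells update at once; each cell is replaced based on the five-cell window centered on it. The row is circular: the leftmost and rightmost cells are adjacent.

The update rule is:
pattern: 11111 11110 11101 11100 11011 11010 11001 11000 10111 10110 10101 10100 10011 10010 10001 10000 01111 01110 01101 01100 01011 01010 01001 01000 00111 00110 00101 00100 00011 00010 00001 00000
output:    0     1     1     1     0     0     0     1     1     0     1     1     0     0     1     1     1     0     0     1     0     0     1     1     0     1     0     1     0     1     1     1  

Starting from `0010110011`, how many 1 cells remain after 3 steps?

0000010011
1111111011
0000011011
count of 1: 4

4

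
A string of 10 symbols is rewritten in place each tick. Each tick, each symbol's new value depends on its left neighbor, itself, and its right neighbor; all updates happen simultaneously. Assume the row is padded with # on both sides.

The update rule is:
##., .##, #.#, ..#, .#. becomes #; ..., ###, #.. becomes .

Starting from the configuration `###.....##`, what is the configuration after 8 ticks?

tick 1: ..#....##.
tick 2: .##...####
tick 3: ###..##...
tick 4: ..#.###..#
tick 5: .####.#.##
tick 6: ##..#####.
tick 7: .#.##...##
tick 8: #####..##.

#####..##.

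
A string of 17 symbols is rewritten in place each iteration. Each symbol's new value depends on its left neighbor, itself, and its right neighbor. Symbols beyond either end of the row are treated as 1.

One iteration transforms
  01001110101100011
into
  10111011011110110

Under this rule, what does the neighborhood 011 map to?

1

At position 4 the neighborhood is 011; the next row has 1 there.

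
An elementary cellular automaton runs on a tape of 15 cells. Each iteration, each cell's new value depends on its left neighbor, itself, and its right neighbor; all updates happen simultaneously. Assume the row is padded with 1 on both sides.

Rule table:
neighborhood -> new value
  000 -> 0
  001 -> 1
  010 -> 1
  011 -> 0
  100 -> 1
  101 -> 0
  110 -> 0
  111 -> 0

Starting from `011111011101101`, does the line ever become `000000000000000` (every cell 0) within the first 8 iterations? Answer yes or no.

yes

000000000000000
all cells are 0 at iteration 1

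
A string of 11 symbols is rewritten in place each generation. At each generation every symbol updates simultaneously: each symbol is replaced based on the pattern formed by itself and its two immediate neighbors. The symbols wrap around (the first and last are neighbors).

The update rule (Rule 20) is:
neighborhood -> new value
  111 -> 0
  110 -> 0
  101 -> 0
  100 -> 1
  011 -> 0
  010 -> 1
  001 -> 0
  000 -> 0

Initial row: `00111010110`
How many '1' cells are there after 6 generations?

00000010001
10000011001
01000000100
01100000110
00010000001
10011000001
count of 1: 4

4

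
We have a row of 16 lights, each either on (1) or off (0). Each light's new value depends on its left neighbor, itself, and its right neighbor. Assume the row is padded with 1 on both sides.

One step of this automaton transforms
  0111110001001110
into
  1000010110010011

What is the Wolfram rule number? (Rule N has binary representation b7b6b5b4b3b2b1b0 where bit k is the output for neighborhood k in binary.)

position 2: 111 → 0  (bit 7 = 0)
position 5: 110 → 1  (bit 6 = 1)
position 0: 101 → 1  (bit 5 = 1)
position 6: 100 → 0  (bit 4 = 0)
position 1: 011 → 0  (bit 3 = 0)
position 9: 010 → 0  (bit 2 = 0)
position 8: 001 → 1  (bit 1 = 1)
position 7: 000 → 1  (bit 0 = 1)
bits b7..b0 = 01100011 = 99

99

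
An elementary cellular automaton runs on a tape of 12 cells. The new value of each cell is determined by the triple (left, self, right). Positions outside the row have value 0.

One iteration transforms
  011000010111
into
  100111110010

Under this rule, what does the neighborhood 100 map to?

At position 3 the neighborhood is 100; the next row has 1 there.

1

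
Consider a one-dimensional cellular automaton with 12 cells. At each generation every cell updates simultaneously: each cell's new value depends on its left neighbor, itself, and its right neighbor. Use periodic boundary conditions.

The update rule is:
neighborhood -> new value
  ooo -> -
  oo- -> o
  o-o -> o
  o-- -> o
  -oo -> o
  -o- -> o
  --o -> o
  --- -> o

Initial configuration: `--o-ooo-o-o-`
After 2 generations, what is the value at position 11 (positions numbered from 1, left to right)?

-

ooooo-oooooo
----ooo-----
position 11 holds -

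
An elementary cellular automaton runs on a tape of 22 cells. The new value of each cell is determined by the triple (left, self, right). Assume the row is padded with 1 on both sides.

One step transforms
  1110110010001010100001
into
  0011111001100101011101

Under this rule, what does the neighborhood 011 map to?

1

At position 4 the neighborhood is 011; the next row has 1 there.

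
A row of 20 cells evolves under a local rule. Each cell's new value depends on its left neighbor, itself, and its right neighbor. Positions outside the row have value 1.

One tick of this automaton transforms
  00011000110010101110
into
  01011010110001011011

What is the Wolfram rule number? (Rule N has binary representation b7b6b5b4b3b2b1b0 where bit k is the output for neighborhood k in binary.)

105

position 17: 111 → 0  (bit 7 = 0)
position 4: 110 → 1  (bit 6 = 1)
position 13: 101 → 1  (bit 5 = 1)
position 0: 100 → 0  (bit 4 = 0)
position 3: 011 → 1  (bit 3 = 1)
position 12: 010 → 0  (bit 2 = 0)
position 2: 001 → 0  (bit 1 = 0)
position 1: 000 → 1  (bit 0 = 1)
bits b7..b0 = 01101001 = 105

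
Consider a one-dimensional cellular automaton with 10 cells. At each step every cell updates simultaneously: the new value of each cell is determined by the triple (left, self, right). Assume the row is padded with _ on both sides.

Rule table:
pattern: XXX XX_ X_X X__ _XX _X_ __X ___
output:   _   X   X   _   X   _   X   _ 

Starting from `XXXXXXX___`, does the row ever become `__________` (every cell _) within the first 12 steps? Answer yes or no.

yes

X_____X___
_____X____
____X_____
___X______
__X_______
_X________
X_________
__________
all cells are _ at step 8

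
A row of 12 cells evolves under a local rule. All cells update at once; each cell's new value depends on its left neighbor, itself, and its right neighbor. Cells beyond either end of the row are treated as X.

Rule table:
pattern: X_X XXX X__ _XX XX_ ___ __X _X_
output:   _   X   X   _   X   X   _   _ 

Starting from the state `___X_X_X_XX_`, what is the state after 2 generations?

XX________X_
XXXXXXXXX___

XXXXXXXXX___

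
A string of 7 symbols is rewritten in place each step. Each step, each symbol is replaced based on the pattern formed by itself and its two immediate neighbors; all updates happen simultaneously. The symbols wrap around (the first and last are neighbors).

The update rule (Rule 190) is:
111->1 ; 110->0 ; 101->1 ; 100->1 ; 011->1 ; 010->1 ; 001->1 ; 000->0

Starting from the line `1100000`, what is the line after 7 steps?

1101110

step 1: 1010001
step 2: 0111011
step 3: 1110110
step 4: 1101101
step 5: 1011011
step 6: 0110111
step 7: 1101110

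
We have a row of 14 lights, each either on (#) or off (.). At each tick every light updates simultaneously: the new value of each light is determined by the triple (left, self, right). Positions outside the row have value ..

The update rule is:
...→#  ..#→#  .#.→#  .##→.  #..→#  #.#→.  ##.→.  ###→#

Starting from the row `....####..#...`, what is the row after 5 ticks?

####.##.######
.##......####.
#..######.##.#
###.####.....#
.#...##.######

.#...##.######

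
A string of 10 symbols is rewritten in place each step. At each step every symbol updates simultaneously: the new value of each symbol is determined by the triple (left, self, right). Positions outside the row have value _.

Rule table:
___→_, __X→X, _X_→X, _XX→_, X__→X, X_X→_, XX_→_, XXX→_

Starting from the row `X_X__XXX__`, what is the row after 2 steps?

X____X_XXX

X_XXX___X_
X____X_XXX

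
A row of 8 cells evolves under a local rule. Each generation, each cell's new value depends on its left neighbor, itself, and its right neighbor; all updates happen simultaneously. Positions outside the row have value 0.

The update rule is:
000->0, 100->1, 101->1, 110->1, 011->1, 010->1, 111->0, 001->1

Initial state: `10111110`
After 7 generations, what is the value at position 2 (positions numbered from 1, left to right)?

0

11100011
10110111
11111101
10000111
11001101
11111111
10000001
position 2 holds 0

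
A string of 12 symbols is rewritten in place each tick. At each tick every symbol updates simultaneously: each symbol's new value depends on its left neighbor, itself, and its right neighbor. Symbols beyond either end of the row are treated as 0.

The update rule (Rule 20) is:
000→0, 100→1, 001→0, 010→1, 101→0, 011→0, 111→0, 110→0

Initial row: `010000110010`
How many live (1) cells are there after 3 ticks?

011000001011
000100001000
000110001100
count of 1: 4

4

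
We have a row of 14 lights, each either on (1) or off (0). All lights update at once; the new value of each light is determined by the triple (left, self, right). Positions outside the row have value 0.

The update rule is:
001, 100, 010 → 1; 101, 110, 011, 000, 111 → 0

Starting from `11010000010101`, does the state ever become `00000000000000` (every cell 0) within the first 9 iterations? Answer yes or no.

00011000110101
00100101000101
01111101101101
10000000000001
11000000000011
00100000000100
01110000001110
10001000010001
11011100111011
iteration 9 is 11011100111011, still not uniform 0

no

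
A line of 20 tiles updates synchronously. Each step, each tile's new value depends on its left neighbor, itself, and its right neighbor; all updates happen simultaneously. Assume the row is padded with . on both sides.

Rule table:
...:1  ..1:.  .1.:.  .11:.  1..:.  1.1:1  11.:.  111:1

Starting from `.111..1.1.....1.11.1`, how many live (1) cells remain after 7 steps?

..1....1..111..1..1.
1...11.....1........
..1....111...1111111
1...11..1..1..11111.
..1............111..
1...1111111111..1..1
..1..11111111.......
count of 1: 9

9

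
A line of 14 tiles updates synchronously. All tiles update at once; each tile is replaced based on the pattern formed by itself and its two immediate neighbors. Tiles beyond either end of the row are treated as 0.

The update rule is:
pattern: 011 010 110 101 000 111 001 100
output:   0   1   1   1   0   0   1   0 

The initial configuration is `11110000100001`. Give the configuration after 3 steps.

01010111101111

00010001100011
00110010100101
01010111101111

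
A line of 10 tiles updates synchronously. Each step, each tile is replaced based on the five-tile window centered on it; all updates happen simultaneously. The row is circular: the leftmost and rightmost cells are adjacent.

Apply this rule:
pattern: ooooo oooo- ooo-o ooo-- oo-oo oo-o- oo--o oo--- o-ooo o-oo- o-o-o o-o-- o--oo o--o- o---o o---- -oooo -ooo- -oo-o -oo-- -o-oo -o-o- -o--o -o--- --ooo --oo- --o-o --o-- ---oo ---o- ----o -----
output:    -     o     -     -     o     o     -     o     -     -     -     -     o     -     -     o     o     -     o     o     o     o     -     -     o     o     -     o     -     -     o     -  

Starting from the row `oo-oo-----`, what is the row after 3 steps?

ooo-ooo-o-
---o---o-o
---o----o-

---o----o-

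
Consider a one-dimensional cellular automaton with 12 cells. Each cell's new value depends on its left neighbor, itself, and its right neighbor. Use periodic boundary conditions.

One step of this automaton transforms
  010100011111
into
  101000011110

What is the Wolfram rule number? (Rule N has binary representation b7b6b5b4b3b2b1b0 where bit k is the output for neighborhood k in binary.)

position 8: 111 → 1  (bit 7 = 1)
position 11: 110 → 0  (bit 6 = 0)
position 0: 101 → 1  (bit 5 = 1)
position 4: 100 → 0  (bit 4 = 0)
position 7: 011 → 1  (bit 3 = 1)
position 1: 010 → 0  (bit 2 = 0)
position 6: 001 → 0  (bit 1 = 0)
position 5: 000 → 0  (bit 0 = 0)
bits b7..b0 = 10101000 = 168

168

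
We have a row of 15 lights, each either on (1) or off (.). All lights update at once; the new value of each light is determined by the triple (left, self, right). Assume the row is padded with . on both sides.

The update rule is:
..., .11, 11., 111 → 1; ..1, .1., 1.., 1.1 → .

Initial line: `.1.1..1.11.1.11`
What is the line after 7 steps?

........11...11
1111111.11.1.11
1111111.11...11
1111111.11.1.11  (repeats step 2; period 2)
step 7: 1111111.11...11

1111111.11...11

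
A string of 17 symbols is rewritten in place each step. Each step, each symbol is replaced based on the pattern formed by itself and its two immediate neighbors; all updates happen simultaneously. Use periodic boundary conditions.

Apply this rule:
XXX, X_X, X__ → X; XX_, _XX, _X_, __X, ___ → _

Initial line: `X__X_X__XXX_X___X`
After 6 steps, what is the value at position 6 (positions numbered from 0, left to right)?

_X__X_X__X_X_X___
__X__X_X__X_X_X__
___X__X_X__X_X_X_
____X__X_X__X_X_X
X____X__X_X__X_X_
_X____X__X_X__X_X
position 6 holds X

X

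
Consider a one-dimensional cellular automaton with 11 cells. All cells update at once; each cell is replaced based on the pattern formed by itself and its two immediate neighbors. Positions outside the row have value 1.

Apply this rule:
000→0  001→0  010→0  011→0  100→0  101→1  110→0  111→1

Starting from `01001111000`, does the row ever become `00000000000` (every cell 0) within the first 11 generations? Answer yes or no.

10000110000
00000000000
all cells are 0 at generation 2

yes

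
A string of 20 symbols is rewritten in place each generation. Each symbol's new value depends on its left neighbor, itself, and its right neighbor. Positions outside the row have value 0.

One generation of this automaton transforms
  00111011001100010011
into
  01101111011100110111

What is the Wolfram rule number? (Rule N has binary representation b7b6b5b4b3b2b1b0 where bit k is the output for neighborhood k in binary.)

position 3: 111 → 0  (bit 7 = 0)
position 4: 110 → 1  (bit 6 = 1)
position 5: 101 → 1  (bit 5 = 1)
position 8: 100 → 0  (bit 4 = 0)
position 2: 011 → 1  (bit 3 = 1)
position 15: 010 → 1  (bit 2 = 1)
position 1: 001 → 1  (bit 1 = 1)
position 0: 000 → 0  (bit 0 = 0)
bits b7..b0 = 01101110 = 110

110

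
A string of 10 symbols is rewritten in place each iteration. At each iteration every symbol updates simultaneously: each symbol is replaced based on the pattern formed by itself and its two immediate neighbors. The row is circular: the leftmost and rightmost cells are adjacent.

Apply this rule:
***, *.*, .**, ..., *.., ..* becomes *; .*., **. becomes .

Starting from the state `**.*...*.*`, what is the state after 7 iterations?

*.***.*.**

*.*.***.**
.*.***.***
*.***.***.
.***.***.*
***.***.*.
**.***.*.*
*.***.*.**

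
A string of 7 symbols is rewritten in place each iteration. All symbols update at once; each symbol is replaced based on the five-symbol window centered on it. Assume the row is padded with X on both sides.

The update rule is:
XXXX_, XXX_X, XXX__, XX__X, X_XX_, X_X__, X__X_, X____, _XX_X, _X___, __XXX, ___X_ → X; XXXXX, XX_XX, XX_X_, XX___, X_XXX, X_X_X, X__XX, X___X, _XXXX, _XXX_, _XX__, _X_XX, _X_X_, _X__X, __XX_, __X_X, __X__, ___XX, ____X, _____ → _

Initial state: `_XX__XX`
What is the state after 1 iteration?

_X_X_X_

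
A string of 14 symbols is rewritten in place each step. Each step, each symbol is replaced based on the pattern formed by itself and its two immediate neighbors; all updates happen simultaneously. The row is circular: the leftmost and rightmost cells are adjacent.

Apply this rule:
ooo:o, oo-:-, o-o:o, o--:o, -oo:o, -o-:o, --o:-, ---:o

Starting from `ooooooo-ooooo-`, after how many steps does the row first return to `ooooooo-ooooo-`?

14

oooooo-ooooo-o
ooooo-ooooo-oo
oooo-ooooo-ooo
ooo-ooooo-oooo
oo-ooooo-ooooo
o-ooooo-oooooo
-ooooo-ooooooo
ooooo-ooooooo-
oooo-ooooooo-o
ooo-ooooooo-oo
oo-ooooooo-ooo
o-ooooooo-oooo
-ooooooo-ooooo
ooooooo-ooooo-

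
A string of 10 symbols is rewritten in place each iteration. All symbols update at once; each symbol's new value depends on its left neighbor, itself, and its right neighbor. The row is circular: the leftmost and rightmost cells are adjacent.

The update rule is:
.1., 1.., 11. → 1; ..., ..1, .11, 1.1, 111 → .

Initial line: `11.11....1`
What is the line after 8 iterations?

.1..11....
.11..11...
..11..11..
...11..11.
....11..11
1....11..1
11....11..
.11....11.

.11....11.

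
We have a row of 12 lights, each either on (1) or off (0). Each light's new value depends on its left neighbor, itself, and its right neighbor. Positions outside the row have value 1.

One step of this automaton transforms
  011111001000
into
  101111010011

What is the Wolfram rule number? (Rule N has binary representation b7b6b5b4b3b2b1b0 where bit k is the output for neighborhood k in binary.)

position 2: 111 → 1  (bit 7 = 1)
position 5: 110 → 1  (bit 6 = 1)
position 0: 101 → 1  (bit 5 = 1)
position 6: 100 → 0  (bit 4 = 0)
position 1: 011 → 0  (bit 3 = 0)
position 8: 010 → 0  (bit 2 = 0)
position 7: 001 → 1  (bit 1 = 1)
position 10: 000 → 1  (bit 0 = 1)
bits b7..b0 = 11100011 = 227

227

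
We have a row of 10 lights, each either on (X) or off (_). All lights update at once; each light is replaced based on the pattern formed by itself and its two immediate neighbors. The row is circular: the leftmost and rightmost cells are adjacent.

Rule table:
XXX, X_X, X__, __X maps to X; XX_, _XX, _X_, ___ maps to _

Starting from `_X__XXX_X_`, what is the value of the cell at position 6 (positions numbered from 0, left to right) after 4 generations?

X

X_XX_X_X_X
_X__X_X_X_
X_XX_X_X_X  (repeats generation 1; period 2)
generation 4: _X__X_X_X_
position 6 holds X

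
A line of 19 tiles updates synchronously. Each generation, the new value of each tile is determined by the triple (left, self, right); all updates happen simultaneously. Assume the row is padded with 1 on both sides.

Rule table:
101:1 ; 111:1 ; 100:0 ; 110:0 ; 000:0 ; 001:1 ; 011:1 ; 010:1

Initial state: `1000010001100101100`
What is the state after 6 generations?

0000110011001111001
0001100110011110011
0011001100111100111
0110011001111001111
1100110011110011111
1001100111100111111

1001100111100111111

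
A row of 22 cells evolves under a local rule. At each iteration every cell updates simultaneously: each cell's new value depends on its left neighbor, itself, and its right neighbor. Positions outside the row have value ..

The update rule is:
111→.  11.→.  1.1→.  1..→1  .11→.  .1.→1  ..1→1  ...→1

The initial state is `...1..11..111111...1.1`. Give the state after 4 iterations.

111111..11......1111.1
......11..111111.....1
111111..11......111111
......11..111111......

......11..111111......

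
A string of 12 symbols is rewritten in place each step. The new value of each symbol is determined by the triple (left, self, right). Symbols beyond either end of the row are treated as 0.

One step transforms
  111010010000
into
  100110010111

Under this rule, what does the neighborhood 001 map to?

0

At position 6 the neighborhood is 001; the next row has 0 there.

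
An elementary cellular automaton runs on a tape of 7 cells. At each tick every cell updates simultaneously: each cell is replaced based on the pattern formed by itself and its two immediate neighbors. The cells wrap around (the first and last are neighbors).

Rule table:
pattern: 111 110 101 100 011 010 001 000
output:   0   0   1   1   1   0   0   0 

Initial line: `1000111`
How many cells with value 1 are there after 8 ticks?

0100100
0010010
0001001
1000100
0100010
0010001
1001000
0100100
count of 1: 2

2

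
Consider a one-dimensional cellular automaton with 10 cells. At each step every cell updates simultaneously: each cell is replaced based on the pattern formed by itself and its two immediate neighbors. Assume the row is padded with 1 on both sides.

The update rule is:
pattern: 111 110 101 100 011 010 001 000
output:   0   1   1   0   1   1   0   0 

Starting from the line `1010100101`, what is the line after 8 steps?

step 1: 1111100111
step 2: 0000100100
step 3: 0000100100  (fixed point — unchanged through step 8)

0000100100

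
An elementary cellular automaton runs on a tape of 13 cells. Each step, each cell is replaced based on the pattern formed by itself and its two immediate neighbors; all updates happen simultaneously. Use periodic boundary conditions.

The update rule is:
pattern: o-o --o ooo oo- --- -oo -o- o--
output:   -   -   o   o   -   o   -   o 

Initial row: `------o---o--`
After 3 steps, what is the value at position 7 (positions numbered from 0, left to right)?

-

-------o---o-
--------o---o
o--------o---
position 7 holds -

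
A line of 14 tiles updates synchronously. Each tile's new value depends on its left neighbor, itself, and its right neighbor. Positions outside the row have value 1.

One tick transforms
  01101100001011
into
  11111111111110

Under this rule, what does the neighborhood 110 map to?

At position 2 the neighborhood is 110; the next row has 1 there.

1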